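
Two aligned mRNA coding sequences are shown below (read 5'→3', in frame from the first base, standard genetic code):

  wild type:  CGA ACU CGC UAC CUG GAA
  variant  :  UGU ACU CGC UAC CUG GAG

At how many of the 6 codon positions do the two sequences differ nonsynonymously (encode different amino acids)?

Codon 1: CGA Arg / UGU Cys — nonsynonymous.
Codon 2: ACU Thr / ACU Thr — identical.
Codon 3: CGC Arg / CGC Arg — identical.
Codon 4: UAC Tyr / UAC Tyr — identical.
Codon 5: CUG Leu / CUG Leu — identical.
Codon 6: GAA Glu / GAG Glu — synonymous.
Nonsynonymous differences: 1.

1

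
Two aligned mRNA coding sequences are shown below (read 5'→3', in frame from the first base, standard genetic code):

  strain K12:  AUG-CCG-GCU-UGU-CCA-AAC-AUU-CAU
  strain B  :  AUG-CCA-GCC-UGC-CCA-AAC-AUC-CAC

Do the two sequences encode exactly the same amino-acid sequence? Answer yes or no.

Codon 1: AUG Met / AUG Met — identical.
Codon 2: CCG Pro / CCA Pro — synonymous.
Codon 3: GCU Ala / GCC Ala — synonymous.
Codon 4: UGU Cys / UGC Cys — synonymous.
Codon 5: CCA Pro / CCA Pro — identical.
Codon 6: AAC Asn / AAC Asn — identical.
Codon 7: AUU Ile / AUC Ile — synonymous.
Codon 8: CAU His / CAC His — synonymous.
Nonsynonymous differences: 0 → same protein.

yes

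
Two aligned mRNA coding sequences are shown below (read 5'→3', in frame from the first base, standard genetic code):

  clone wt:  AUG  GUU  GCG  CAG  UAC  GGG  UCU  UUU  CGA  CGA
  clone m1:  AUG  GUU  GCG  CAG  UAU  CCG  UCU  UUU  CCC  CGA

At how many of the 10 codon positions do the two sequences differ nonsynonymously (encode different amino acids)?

Codon 1: AUG Met / AUG Met — identical.
Codon 2: GUU Val / GUU Val — identical.
Codon 3: GCG Ala / GCG Ala — identical.
Codon 4: CAG Gln / CAG Gln — identical.
Codon 5: UAC Tyr / UAU Tyr — synonymous.
Codon 6: GGG Gly / CCG Pro — nonsynonymous.
Codon 7: UCU Ser / UCU Ser — identical.
Codon 8: UUU Phe / UUU Phe — identical.
Codon 9: CGA Arg / CCC Pro — nonsynonymous.
Codon 10: CGA Arg / CGA Arg — identical.
Nonsynonymous differences: 2.

2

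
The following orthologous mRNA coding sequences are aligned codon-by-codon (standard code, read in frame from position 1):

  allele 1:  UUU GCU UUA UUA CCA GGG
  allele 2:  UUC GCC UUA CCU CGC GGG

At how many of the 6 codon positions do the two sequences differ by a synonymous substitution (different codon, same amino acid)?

Codon 1: UUU Phe / UUC Phe — synonymous.
Codon 2: GCU Ala / GCC Ala — synonymous.
Codon 3: UUA Leu / UUA Leu — identical.
Codon 4: UUA Leu / CCU Pro — nonsynonymous.
Codon 5: CCA Pro / CGC Arg — nonsynonymous.
Codon 6: GGG Gly / GGG Gly — identical.
Synonymous differences: 2.

2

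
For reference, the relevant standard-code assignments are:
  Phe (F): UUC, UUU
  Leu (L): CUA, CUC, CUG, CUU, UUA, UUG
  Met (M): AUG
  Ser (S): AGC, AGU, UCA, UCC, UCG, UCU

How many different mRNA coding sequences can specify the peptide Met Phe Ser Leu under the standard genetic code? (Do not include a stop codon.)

72

Met: 1 codon.
Phe: 2 codons.
Ser: 6 codons.
Leu: 6 codons.
1 × 2 × 6 × 6 = 72.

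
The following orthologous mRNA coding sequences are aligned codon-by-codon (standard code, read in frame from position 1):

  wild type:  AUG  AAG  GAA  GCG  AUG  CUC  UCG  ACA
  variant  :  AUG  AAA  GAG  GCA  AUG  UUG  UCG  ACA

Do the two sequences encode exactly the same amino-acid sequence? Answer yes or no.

Codon 1: AUG Met / AUG Met — identical.
Codon 2: AAG Lys / AAA Lys — synonymous.
Codon 3: GAA Glu / GAG Glu — synonymous.
Codon 4: GCG Ala / GCA Ala — synonymous.
Codon 5: AUG Met / AUG Met — identical.
Codon 6: CUC Leu / UUG Leu — synonymous.
Codon 7: UCG Ser / UCG Ser — identical.
Codon 8: ACA Thr / ACA Thr — identical.
Nonsynonymous differences: 0 → same protein.

yes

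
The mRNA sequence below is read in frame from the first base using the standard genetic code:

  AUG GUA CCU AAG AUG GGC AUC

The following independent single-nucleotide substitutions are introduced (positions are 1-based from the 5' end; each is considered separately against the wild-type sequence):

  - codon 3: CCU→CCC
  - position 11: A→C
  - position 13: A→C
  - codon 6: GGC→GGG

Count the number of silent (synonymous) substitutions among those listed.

Codon 3: CCU (Pro) → CCC (Pro) — synonymous.
Codon 4: AAG (Lys) → ACG (Thr) — missense.
Codon 5: AUG (Met) → CUG (Leu) — missense.
Codon 6: GGC (Gly) → GGG (Gly) — synonymous.
Synonymous: 2 of 4.

2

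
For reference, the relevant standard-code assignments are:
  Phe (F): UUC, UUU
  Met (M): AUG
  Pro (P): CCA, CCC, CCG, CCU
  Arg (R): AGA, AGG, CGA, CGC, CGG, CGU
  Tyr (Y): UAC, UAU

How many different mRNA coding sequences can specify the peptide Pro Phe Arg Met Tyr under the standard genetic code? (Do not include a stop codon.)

Pro: 4 codons.
Phe: 2 codons.
Arg: 6 codons.
Met: 1 codon.
Tyr: 2 codons.
4 × 2 × 6 × 1 × 2 = 96.

96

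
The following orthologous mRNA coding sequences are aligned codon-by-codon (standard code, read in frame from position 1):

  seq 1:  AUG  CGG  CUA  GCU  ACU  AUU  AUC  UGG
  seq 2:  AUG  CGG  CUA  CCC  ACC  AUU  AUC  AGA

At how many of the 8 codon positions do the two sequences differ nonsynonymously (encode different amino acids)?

2

Codon 1: AUG Met / AUG Met — identical.
Codon 2: CGG Arg / CGG Arg — identical.
Codon 3: CUA Leu / CUA Leu — identical.
Codon 4: GCU Ala / CCC Pro — nonsynonymous.
Codon 5: ACU Thr / ACC Thr — synonymous.
Codon 6: AUU Ile / AUU Ile — identical.
Codon 7: AUC Ile / AUC Ile — identical.
Codon 8: UGG Trp / AGA Arg — nonsynonymous.
Nonsynonymous differences: 2.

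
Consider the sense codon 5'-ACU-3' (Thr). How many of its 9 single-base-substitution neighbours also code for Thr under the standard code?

3

Position 1: none → 0 synonymous.
Position 2: none → 0 synonymous.
Position 3: ACC, ACA, ACG → 3 synonymous.
Total: 0 + 0 + 3 = 3.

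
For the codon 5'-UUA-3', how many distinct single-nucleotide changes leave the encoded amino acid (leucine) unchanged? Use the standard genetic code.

Position 1: CUA → 1 synonymous.
Position 2: none → 0 synonymous.
Position 3: UUG → 1 synonymous.
Total: 1 + 0 + 1 = 2.

2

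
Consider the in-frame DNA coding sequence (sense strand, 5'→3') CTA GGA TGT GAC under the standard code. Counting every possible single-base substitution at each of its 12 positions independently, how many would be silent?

9

Codon 1 (CTA, Leu): 4 synonymous substitutions.
Codon 2 (GGA, Gly): 3 synonymous substitutions.
Codon 3 (TGT, Cys): 1 synonymous substitution.
Codon 4 (GAC, Asp): 1 synonymous substitution.
Total: 4 + 3 + 1 + 1 = 9.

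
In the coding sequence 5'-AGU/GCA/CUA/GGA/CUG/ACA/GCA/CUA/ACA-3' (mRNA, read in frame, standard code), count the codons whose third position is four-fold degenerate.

8

Codon 1 AGU (Ser): third position 2-fold.
Codon 2 GCA (Ala): third position 4-fold.
Codon 3 CUA (Leu): third position 4-fold.
Codon 4 GGA (Gly): third position 4-fold.
Codon 5 CUG (Leu): third position 4-fold.
Codon 6 ACA (Thr): third position 4-fold.
Codon 7 GCA (Ala): third position 4-fold.
Codon 8 CUA (Leu): third position 4-fold.
Codon 9 ACA (Thr): third position 4-fold.
Four-fold degenerate third positions: 8.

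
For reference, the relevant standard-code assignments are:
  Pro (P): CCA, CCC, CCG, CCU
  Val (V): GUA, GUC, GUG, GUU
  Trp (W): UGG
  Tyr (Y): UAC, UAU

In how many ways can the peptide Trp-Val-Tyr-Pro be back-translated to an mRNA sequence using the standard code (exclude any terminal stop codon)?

32

Trp: 1 codon.
Val: 4 codons.
Tyr: 2 codons.
Pro: 4 codons.
1 × 4 × 2 × 4 = 32.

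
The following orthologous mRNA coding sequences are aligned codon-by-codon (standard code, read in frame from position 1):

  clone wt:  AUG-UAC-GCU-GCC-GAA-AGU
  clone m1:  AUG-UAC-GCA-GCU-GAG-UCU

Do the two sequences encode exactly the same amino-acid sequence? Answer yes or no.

yes

Codon 1: AUG Met / AUG Met — identical.
Codon 2: UAC Tyr / UAC Tyr — identical.
Codon 3: GCU Ala / GCA Ala — synonymous.
Codon 4: GCC Ala / GCU Ala — synonymous.
Codon 5: GAA Glu / GAG Glu — synonymous.
Codon 6: AGU Ser / UCU Ser — synonymous.
Nonsynonymous differences: 0 → same protein.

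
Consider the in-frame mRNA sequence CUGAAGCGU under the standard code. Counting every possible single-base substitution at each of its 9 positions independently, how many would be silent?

Codon 1 (CUG, Leu): 4 synonymous substitutions.
Codon 2 (AAG, Lys): 1 synonymous substitution.
Codon 3 (CGU, Arg): 3 synonymous substitutions.
Total: 4 + 1 + 3 = 8.

8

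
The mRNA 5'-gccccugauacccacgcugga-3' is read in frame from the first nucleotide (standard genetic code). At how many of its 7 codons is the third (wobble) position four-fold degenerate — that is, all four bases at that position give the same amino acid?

5

Codon 1 GCC (Ala): third position 4-fold.
Codon 2 CCU (Pro): third position 4-fold.
Codon 3 GAU (Asp): third position 2-fold.
Codon 4 ACC (Thr): third position 4-fold.
Codon 5 CAC (His): third position 2-fold.
Codon 6 GCU (Ala): third position 4-fold.
Codon 7 GGA (Gly): third position 4-fold.
Four-fold degenerate third positions: 5.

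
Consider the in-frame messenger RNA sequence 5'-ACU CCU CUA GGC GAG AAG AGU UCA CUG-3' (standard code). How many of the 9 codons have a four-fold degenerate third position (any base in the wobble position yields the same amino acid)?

Codon 1 ACU (Thr): third position 4-fold.
Codon 2 CCU (Pro): third position 4-fold.
Codon 3 CUA (Leu): third position 4-fold.
Codon 4 GGC (Gly): third position 4-fold.
Codon 5 GAG (Glu): third position 2-fold.
Codon 6 AAG (Lys): third position 2-fold.
Codon 7 AGU (Ser): third position 2-fold.
Codon 8 UCA (Ser): third position 4-fold.
Codon 9 CUG (Leu): third position 4-fold.
Four-fold degenerate third positions: 6.

6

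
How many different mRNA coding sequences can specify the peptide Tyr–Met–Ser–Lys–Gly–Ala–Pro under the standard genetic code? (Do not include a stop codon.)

Tyr: 2 codons.
Met: 1 codon.
Ser: 6 codons.
Lys: 2 codons.
Gly: 4 codons.
Ala: 4 codons.
Pro: 4 codons.
2 × 1 × 6 × 2 × 4 × 4 × 4 = 1536.

1536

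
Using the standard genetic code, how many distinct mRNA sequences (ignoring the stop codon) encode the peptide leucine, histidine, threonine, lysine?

96

Leu: 6 codons.
His: 2 codons.
Thr: 4 codons.
Lys: 2 codons.
6 × 2 × 4 × 2 = 96.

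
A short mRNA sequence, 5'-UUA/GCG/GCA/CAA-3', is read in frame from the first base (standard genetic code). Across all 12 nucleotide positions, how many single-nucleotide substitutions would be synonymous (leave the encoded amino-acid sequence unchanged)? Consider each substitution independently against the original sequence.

Codon 1 (UUA, Leu): 2 synonymous substitutions.
Codon 2 (GCG, Ala): 3 synonymous substitutions.
Codon 3 (GCA, Ala): 3 synonymous substitutions.
Codon 4 (CAA, Gln): 1 synonymous substitution.
Total: 2 + 3 + 3 + 1 = 9.

9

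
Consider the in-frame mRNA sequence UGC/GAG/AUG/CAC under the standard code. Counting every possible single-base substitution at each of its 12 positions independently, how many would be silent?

3

Codon 1 (UGC, Cys): 1 synonymous substitution.
Codon 2 (GAG, Glu): 1 synonymous substitution.
Codon 3 (AUG, Met): 0 synonymous substitutions.
Codon 4 (CAC, His): 1 synonymous substitution.
Total: 1 + 1 + 0 + 1 = 3.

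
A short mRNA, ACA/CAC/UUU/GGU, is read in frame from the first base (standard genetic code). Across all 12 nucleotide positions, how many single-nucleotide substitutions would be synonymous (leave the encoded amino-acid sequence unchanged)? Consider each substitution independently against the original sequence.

8

Codon 1 (ACA, Thr): 3 synonymous substitutions.
Codon 2 (CAC, His): 1 synonymous substitution.
Codon 3 (UUU, Phe): 1 synonymous substitution.
Codon 4 (GGU, Gly): 3 synonymous substitutions.
Total: 3 + 1 + 1 + 3 = 8.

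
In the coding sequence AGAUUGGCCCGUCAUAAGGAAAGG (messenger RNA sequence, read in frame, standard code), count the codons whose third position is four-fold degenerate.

2

Codon 1 AGA (Arg): third position 2-fold.
Codon 2 UUG (Leu): third position 2-fold.
Codon 3 GCC (Ala): third position 4-fold.
Codon 4 CGU (Arg): third position 4-fold.
Codon 5 CAU (His): third position 2-fold.
Codon 6 AAG (Lys): third position 2-fold.
Codon 7 GAA (Glu): third position 2-fold.
Codon 8 AGG (Arg): third position 2-fold.
Four-fold degenerate third positions: 2.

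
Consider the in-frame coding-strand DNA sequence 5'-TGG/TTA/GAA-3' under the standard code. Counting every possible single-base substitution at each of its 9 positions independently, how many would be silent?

3

Codon 1 (TGG, Trp): 0 synonymous substitutions.
Codon 2 (TTA, Leu): 2 synonymous substitutions.
Codon 3 (GAA, Glu): 1 synonymous substitution.
Total: 0 + 2 + 1 = 3.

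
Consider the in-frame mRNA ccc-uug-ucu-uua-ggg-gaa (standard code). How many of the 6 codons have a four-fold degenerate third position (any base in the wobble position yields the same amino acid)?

3

Codon 1 CCC (Pro): third position 4-fold.
Codon 2 UUG (Leu): third position 2-fold.
Codon 3 UCU (Ser): third position 4-fold.
Codon 4 UUA (Leu): third position 2-fold.
Codon 5 GGG (Gly): third position 4-fold.
Codon 6 GAA (Glu): third position 2-fold.
Four-fold degenerate third positions: 3.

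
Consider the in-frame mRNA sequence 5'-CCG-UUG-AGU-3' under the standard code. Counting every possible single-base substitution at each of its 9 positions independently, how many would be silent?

Codon 1 (CCG, Pro): 3 synonymous substitutions.
Codon 2 (UUG, Leu): 2 synonymous substitutions.
Codon 3 (AGU, Ser): 1 synonymous substitution.
Total: 3 + 2 + 1 = 6.

6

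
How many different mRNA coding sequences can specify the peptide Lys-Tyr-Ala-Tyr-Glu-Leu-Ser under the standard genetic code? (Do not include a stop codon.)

2304

Lys: 2 codons.
Tyr: 2 codons.
Ala: 4 codons.
Tyr: 2 codons.
Glu: 2 codons.
Leu: 6 codons.
Ser: 6 codons.
2 × 2 × 4 × 2 × 2 × 6 × 6 = 2304.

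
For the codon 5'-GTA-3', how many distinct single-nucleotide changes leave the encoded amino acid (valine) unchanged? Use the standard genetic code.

3

Position 1: none → 0 synonymous.
Position 2: none → 0 synonymous.
Position 3: GTT, GTC, GTG → 3 synonymous.
Total: 0 + 0 + 3 = 3.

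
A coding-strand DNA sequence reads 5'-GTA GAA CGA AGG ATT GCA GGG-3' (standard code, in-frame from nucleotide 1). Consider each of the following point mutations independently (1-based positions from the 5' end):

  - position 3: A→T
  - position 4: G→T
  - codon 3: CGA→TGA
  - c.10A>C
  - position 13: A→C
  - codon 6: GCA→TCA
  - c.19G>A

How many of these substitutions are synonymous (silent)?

Codon 1: GTA (Val) → GTT (Val) — synonymous.
Codon 2: GAA (Glu) → TAA (Stop) — nonsense.
Codon 3: CGA (Arg) → TGA (Stop) — nonsense.
Codon 4: AGG (Arg) → CGG (Arg) — synonymous.
Codon 5: ATT (Ile) → CTT (Leu) — missense.
Codon 6: GCA (Ala) → TCA (Ser) — missense.
Codon 7: GGG (Gly) → AGG (Arg) — missense.
Synonymous: 2 of 7.

2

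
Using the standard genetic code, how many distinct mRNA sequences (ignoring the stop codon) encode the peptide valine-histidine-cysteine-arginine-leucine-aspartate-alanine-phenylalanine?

Val: 4 codons.
His: 2 codons.
Cys: 2 codons.
Arg: 6 codons.
Leu: 6 codons.
Asp: 2 codons.
Ala: 4 codons.
Phe: 2 codons.
4 × 2 × 2 × 6 × 6 × 2 × 4 × 2 = 9216.

9216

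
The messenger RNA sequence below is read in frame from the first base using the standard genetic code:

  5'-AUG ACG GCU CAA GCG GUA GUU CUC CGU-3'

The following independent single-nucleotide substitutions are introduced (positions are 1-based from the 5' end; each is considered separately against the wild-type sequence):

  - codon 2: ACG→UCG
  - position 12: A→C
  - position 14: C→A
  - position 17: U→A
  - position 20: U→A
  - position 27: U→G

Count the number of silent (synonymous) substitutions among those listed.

Codon 2: ACG (Thr) → UCG (Ser) — missense.
Codon 4: CAA (Gln) → CAC (His) — missense.
Codon 5: GCG (Ala) → GAG (Glu) — missense.
Codon 6: GUA (Val) → GAA (Glu) — missense.
Codon 7: GUU (Val) → GAU (Asp) — missense.
Codon 9: CGU (Arg) → CGG (Arg) — synonymous.
Synonymous: 1 of 6.

1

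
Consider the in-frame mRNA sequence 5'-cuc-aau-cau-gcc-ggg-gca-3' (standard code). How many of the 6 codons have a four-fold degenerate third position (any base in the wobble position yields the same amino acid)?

4

Codon 1 CUC (Leu): third position 4-fold.
Codon 2 AAU (Asn): third position 2-fold.
Codon 3 CAU (His): third position 2-fold.
Codon 4 GCC (Ala): third position 4-fold.
Codon 5 GGG (Gly): third position 4-fold.
Codon 6 GCA (Ala): third position 4-fold.
Four-fold degenerate third positions: 4.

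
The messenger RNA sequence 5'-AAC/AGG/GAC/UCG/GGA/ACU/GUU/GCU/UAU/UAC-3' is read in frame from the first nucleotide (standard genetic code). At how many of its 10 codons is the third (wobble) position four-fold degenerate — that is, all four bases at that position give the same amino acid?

5

Codon 1 AAC (Asn): third position 2-fold.
Codon 2 AGG (Arg): third position 2-fold.
Codon 3 GAC (Asp): third position 2-fold.
Codon 4 UCG (Ser): third position 4-fold.
Codon 5 GGA (Gly): third position 4-fold.
Codon 6 ACU (Thr): third position 4-fold.
Codon 7 GUU (Val): third position 4-fold.
Codon 8 GCU (Ala): third position 4-fold.
Codon 9 UAU (Tyr): third position 2-fold.
Codon 10 UAC (Tyr): third position 2-fold.
Four-fold degenerate third positions: 5.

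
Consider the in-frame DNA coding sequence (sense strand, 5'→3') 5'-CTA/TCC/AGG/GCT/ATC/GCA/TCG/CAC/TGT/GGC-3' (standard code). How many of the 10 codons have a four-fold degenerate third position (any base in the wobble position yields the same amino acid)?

Codon 1 CTA (Leu): third position 4-fold.
Codon 2 TCC (Ser): third position 4-fold.
Codon 3 AGG (Arg): third position 2-fold.
Codon 4 GCT (Ala): third position 4-fold.
Codon 5 ATC (Ile): third position 3-fold.
Codon 6 GCA (Ala): third position 4-fold.
Codon 7 TCG (Ser): third position 4-fold.
Codon 8 CAC (His): third position 2-fold.
Codon 9 TGT (Cys): third position 2-fold.
Codon 10 GGC (Gly): third position 4-fold.
Four-fold degenerate third positions: 6.

6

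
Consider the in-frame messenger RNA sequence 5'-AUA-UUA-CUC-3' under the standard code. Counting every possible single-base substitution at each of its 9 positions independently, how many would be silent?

Codon 1 (AUA, Ile): 2 synonymous substitutions.
Codon 2 (UUA, Leu): 2 synonymous substitutions.
Codon 3 (CUC, Leu): 3 synonymous substitutions.
Total: 2 + 2 + 3 = 7.

7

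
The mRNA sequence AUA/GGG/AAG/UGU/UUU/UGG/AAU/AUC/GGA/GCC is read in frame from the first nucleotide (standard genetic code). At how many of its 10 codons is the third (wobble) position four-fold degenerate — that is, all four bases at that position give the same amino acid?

3

Codon 1 AUA (Ile): third position 3-fold.
Codon 2 GGG (Gly): third position 4-fold.
Codon 3 AAG (Lys): third position 2-fold.
Codon 4 UGU (Cys): third position 2-fold.
Codon 5 UUU (Phe): third position 2-fold.
Codon 6 UGG (Trp): third position 1-fold.
Codon 7 AAU (Asn): third position 2-fold.
Codon 8 AUC (Ile): third position 3-fold.
Codon 9 GGA (Gly): third position 4-fold.
Codon 10 GCC (Ala): third position 4-fold.
Four-fold degenerate third positions: 3.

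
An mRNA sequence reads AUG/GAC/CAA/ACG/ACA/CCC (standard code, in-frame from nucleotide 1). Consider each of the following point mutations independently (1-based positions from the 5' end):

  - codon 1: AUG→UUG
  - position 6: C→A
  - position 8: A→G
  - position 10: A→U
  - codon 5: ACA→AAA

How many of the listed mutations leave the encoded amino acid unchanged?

0

Codon 1: AUG (Met) → UUG (Leu) — missense.
Codon 2: GAC (Asp) → GAA (Glu) — missense.
Codon 3: CAA (Gln) → CGA (Arg) — missense.
Codon 4: ACG (Thr) → UCG (Ser) — missense.
Codon 5: ACA (Thr) → AAA (Lys) — missense.
Synonymous: 0 of 5.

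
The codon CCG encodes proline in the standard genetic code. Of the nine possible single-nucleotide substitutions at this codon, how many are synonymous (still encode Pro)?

3

Position 1: none → 0 synonymous.
Position 2: none → 0 synonymous.
Position 3: CCT, CCC, CCA → 3 synonymous.
Total: 0 + 0 + 3 = 3.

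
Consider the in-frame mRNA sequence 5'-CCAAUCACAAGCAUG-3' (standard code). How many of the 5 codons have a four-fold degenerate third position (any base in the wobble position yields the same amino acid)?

2

Codon 1 CCA (Pro): third position 4-fold.
Codon 2 AUC (Ile): third position 3-fold.
Codon 3 ACA (Thr): third position 4-fold.
Codon 4 AGC (Ser): third position 2-fold.
Codon 5 AUG (Met): third position 1-fold.
Four-fold degenerate third positions: 2.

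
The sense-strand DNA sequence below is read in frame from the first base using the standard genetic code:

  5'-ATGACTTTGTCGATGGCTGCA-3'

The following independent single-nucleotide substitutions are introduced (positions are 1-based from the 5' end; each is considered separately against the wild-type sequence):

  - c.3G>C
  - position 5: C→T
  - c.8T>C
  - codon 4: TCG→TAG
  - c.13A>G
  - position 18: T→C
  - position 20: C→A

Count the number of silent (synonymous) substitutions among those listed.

1

Codon 1: ATG (Met) → ATC (Ile) — missense.
Codon 2: ACT (Thr) → ATT (Ile) — missense.
Codon 3: TTG (Leu) → TCG (Ser) — missense.
Codon 4: TCG (Ser) → TAG (Stop) — nonsense.
Codon 5: ATG (Met) → GTG (Val) — missense.
Codon 6: GCT (Ala) → GCC (Ala) — synonymous.
Codon 7: GCA (Ala) → GAA (Glu) — missense.
Synonymous: 1 of 7.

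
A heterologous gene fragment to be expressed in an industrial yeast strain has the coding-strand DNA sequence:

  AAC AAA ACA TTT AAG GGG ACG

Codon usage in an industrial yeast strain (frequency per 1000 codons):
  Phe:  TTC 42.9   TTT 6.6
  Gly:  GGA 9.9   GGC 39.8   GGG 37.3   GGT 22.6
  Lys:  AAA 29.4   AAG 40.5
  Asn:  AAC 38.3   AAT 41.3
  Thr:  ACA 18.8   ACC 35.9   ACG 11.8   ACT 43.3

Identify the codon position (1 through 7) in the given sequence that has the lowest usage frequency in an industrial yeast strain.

Codon 1 AAC (Asn): 38.3 per 1000.
Codon 2 AAA (Lys): 29.4 per 1000.
Codon 3 ACA (Thr): 18.8 per 1000.
Codon 4 TTT (Phe): 6.6 per 1000.
Codon 5 AAG (Lys): 40.5 per 1000.
Codon 6 GGG (Gly): 37.3 per 1000.
Codon 7 ACG (Thr): 11.8 per 1000.
Lowest frequency is 6.6 at codon 4.

4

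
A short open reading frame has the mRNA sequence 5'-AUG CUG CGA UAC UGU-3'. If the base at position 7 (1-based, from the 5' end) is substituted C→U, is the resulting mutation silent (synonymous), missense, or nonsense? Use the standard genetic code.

Position 7 falls in codon 3: CGA → Arg.
After the substitution the codon is UGA → Stop.
The new codon is a stop codon, so this is a nonsense mutation.

nonsense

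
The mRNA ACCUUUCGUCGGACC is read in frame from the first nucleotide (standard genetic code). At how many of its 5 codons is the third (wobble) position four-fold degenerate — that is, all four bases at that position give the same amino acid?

Codon 1 ACC (Thr): third position 4-fold.
Codon 2 UUU (Phe): third position 2-fold.
Codon 3 CGU (Arg): third position 4-fold.
Codon 4 CGG (Arg): third position 4-fold.
Codon 5 ACC (Thr): third position 4-fold.
Four-fold degenerate third positions: 4.

4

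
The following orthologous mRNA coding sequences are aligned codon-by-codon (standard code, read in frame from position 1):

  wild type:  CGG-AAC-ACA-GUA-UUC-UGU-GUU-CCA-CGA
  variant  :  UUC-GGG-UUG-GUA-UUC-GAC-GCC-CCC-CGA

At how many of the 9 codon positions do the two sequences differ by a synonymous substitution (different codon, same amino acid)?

1

Codon 1: CGG Arg / UUC Phe — nonsynonymous.
Codon 2: AAC Asn / GGG Gly — nonsynonymous.
Codon 3: ACA Thr / UUG Leu — nonsynonymous.
Codon 4: GUA Val / GUA Val — identical.
Codon 5: UUC Phe / UUC Phe — identical.
Codon 6: UGU Cys / GAC Asp — nonsynonymous.
Codon 7: GUU Val / GCC Ala — nonsynonymous.
Codon 8: CCA Pro / CCC Pro — synonymous.
Codon 9: CGA Arg / CGA Arg — identical.
Synonymous differences: 1.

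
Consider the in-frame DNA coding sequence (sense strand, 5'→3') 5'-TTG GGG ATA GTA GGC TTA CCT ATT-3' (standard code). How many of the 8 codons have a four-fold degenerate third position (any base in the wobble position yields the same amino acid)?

Codon 1 TTG (Leu): third position 2-fold.
Codon 2 GGG (Gly): third position 4-fold.
Codon 3 ATA (Ile): third position 3-fold.
Codon 4 GTA (Val): third position 4-fold.
Codon 5 GGC (Gly): third position 4-fold.
Codon 6 TTA (Leu): third position 2-fold.
Codon 7 CCT (Pro): third position 4-fold.
Codon 8 ATT (Ile): third position 3-fold.
Four-fold degenerate third positions: 4.

4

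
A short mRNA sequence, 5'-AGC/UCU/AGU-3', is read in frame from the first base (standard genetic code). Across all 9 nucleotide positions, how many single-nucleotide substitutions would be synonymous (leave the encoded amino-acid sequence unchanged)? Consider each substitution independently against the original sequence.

5

Codon 1 (AGC, Ser): 1 synonymous substitution.
Codon 2 (UCU, Ser): 3 synonymous substitutions.
Codon 3 (AGU, Ser): 1 synonymous substitution.
Total: 1 + 3 + 1 = 5.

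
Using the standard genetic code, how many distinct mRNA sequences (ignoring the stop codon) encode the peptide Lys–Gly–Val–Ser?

Lys: 2 codons.
Gly: 4 codons.
Val: 4 codons.
Ser: 6 codons.
2 × 4 × 4 × 6 = 192.

192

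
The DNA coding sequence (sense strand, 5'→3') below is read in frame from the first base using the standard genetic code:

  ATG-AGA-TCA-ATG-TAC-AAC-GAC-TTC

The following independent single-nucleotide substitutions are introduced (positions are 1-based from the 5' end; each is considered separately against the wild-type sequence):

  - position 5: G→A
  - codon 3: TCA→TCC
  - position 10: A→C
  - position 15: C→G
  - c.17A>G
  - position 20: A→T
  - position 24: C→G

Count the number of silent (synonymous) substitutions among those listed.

Codon 2: AGA (Arg) → AAA (Lys) — missense.
Codon 3: TCA (Ser) → TCC (Ser) — synonymous.
Codon 4: ATG (Met) → CTG (Leu) — missense.
Codon 5: TAC (Tyr) → TAG (Stop) — nonsense.
Codon 6: AAC (Asn) → AGC (Ser) — missense.
Codon 7: GAC (Asp) → GTC (Val) — missense.
Codon 8: TTC (Phe) → TTG (Leu) — missense.
Synonymous: 1 of 7.

1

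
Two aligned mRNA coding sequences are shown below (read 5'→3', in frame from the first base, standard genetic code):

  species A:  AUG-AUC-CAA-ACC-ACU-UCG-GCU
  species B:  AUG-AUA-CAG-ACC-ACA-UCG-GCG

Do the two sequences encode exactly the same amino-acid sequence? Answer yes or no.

yes

Codon 1: AUG Met / AUG Met — identical.
Codon 2: AUC Ile / AUA Ile — synonymous.
Codon 3: CAA Gln / CAG Gln — synonymous.
Codon 4: ACC Thr / ACC Thr — identical.
Codon 5: ACU Thr / ACA Thr — synonymous.
Codon 6: UCG Ser / UCG Ser — identical.
Codon 7: GCU Ala / GCG Ala — synonymous.
Nonsynonymous differences: 0 → same protein.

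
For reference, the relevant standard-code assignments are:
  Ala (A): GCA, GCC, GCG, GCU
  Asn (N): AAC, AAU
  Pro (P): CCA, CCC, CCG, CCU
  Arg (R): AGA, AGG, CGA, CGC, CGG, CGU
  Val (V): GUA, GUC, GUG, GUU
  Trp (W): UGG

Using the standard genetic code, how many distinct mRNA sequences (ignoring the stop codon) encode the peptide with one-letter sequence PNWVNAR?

Pro: 4 codons.
Asn: 2 codons.
Trp: 1 codon.
Val: 4 codons.
Asn: 2 codons.
Ala: 4 codons.
Arg: 6 codons.
4 × 2 × 1 × 4 × 2 × 4 × 6 = 1536.

1536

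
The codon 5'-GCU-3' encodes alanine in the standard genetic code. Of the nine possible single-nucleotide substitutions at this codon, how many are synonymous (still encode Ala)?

3

Position 1: none → 0 synonymous.
Position 2: none → 0 synonymous.
Position 3: GCC, GCA, GCG → 3 synonymous.
Total: 0 + 0 + 3 = 3.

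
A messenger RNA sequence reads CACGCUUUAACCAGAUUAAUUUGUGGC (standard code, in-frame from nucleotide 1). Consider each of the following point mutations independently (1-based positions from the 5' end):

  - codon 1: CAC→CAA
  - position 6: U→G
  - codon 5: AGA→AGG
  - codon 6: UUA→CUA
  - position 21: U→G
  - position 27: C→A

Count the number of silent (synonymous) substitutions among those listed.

4

Codon 1: CAC (His) → CAA (Gln) — missense.
Codon 2: GCU (Ala) → GCG (Ala) — synonymous.
Codon 5: AGA (Arg) → AGG (Arg) — synonymous.
Codon 6: UUA (Leu) → CUA (Leu) — synonymous.
Codon 7: AUU (Ile) → AUG (Met) — missense.
Codon 9: GGC (Gly) → GGA (Gly) — synonymous.
Synonymous: 4 of 6.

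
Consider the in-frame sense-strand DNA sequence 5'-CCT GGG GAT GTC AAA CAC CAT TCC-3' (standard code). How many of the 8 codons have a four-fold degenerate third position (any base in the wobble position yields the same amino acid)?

4

Codon 1 CCT (Pro): third position 4-fold.
Codon 2 GGG (Gly): third position 4-fold.
Codon 3 GAT (Asp): third position 2-fold.
Codon 4 GTC (Val): third position 4-fold.
Codon 5 AAA (Lys): third position 2-fold.
Codon 6 CAC (His): third position 2-fold.
Codon 7 CAT (His): third position 2-fold.
Codon 8 TCC (Ser): third position 4-fold.
Four-fold degenerate third positions: 4.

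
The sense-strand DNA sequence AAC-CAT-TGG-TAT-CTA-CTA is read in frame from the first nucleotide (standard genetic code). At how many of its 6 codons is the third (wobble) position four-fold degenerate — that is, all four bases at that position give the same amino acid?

2

Codon 1 AAC (Asn): third position 2-fold.
Codon 2 CAT (His): third position 2-fold.
Codon 3 TGG (Trp): third position 1-fold.
Codon 4 TAT (Tyr): third position 2-fold.
Codon 5 CTA (Leu): third position 4-fold.
Codon 6 CTA (Leu): third position 4-fold.
Four-fold degenerate third positions: 2.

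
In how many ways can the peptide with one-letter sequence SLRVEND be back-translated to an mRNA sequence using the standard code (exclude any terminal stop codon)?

Ser: 6 codons.
Leu: 6 codons.
Arg: 6 codons.
Val: 4 codons.
Glu: 2 codons.
Asn: 2 codons.
Asp: 2 codons.
6 × 6 × 6 × 4 × 2 × 2 × 2 = 6912.

6912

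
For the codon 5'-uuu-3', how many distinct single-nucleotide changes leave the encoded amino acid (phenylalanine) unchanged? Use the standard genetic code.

Position 1: none → 0 synonymous.
Position 2: none → 0 synonymous.
Position 3: UUC → 1 synonymous.
Total: 0 + 0 + 1 = 1.

1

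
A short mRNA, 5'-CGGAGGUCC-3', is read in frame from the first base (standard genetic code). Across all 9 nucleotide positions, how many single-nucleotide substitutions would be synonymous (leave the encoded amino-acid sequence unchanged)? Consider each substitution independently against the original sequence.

9

Codon 1 (CGG, Arg): 4 synonymous substitutions.
Codon 2 (AGG, Arg): 2 synonymous substitutions.
Codon 3 (UCC, Ser): 3 synonymous substitutions.
Total: 4 + 2 + 3 = 9.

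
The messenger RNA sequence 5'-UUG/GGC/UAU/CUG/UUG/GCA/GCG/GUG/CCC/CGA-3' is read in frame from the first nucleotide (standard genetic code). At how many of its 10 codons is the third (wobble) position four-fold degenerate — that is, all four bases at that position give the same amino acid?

Codon 1 UUG (Leu): third position 2-fold.
Codon 2 GGC (Gly): third position 4-fold.
Codon 3 UAU (Tyr): third position 2-fold.
Codon 4 CUG (Leu): third position 4-fold.
Codon 5 UUG (Leu): third position 2-fold.
Codon 6 GCA (Ala): third position 4-fold.
Codon 7 GCG (Ala): third position 4-fold.
Codon 8 GUG (Val): third position 4-fold.
Codon 9 CCC (Pro): third position 4-fold.
Codon 10 CGA (Arg): third position 4-fold.
Four-fold degenerate third positions: 7.

7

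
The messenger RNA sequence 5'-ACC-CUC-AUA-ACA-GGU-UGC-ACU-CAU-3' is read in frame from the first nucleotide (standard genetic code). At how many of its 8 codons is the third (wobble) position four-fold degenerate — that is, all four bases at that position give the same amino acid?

5

Codon 1 ACC (Thr): third position 4-fold.
Codon 2 CUC (Leu): third position 4-fold.
Codon 3 AUA (Ile): third position 3-fold.
Codon 4 ACA (Thr): third position 4-fold.
Codon 5 GGU (Gly): third position 4-fold.
Codon 6 UGC (Cys): third position 2-fold.
Codon 7 ACU (Thr): third position 4-fold.
Codon 8 CAU (His): third position 2-fold.
Four-fold degenerate third positions: 5.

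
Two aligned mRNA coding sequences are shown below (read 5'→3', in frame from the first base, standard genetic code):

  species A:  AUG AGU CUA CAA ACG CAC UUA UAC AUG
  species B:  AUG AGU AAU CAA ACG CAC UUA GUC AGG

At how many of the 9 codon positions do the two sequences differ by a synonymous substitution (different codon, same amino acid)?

0

Codon 1: AUG Met / AUG Met — identical.
Codon 2: AGU Ser / AGU Ser — identical.
Codon 3: CUA Leu / AAU Asn — nonsynonymous.
Codon 4: CAA Gln / CAA Gln — identical.
Codon 5: ACG Thr / ACG Thr — identical.
Codon 6: CAC His / CAC His — identical.
Codon 7: UUA Leu / UUA Leu — identical.
Codon 8: UAC Tyr / GUC Val — nonsynonymous.
Codon 9: AUG Met / AGG Arg — nonsynonymous.
Synonymous differences: 0.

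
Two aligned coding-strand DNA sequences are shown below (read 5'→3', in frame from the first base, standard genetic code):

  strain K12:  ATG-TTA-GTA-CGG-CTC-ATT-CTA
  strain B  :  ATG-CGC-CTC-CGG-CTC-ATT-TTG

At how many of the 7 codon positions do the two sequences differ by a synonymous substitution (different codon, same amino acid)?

Codon 1: ATG Met / ATG Met — identical.
Codon 2: TTA Leu / CGC Arg — nonsynonymous.
Codon 3: GTA Val / CTC Leu — nonsynonymous.
Codon 4: CGG Arg / CGG Arg — identical.
Codon 5: CTC Leu / CTC Leu — identical.
Codon 6: ATT Ile / ATT Ile — identical.
Codon 7: CTA Leu / TTG Leu — synonymous.
Synonymous differences: 1.

1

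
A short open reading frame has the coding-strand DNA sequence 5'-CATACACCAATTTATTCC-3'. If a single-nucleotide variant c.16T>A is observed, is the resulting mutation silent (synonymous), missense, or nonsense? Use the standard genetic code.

Position 16 falls in codon 6: TCC → Ser.
After the substitution the codon is ACC → Thr.
Ser ≠ Thr, so this is a missense mutation.

missense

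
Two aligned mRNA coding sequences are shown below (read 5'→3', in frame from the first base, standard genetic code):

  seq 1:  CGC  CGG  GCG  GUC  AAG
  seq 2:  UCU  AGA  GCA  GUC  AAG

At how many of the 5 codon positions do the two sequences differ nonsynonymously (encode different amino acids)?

Codon 1: CGC Arg / UCU Ser — nonsynonymous.
Codon 2: CGG Arg / AGA Arg — synonymous.
Codon 3: GCG Ala / GCA Ala — synonymous.
Codon 4: GUC Val / GUC Val — identical.
Codon 5: AAG Lys / AAG Lys — identical.
Nonsynonymous differences: 1.

1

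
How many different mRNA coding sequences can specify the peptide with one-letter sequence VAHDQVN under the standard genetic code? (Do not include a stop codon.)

1024

Val: 4 codons.
Ala: 4 codons.
His: 2 codons.
Asp: 2 codons.
Gln: 2 codons.
Val: 4 codons.
Asn: 2 codons.
4 × 4 × 2 × 2 × 2 × 4 × 2 = 1024.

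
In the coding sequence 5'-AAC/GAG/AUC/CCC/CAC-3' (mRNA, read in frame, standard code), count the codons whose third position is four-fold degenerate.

Codon 1 AAC (Asn): third position 2-fold.
Codon 2 GAG (Glu): third position 2-fold.
Codon 3 AUC (Ile): third position 3-fold.
Codon 4 CCC (Pro): third position 4-fold.
Codon 5 CAC (His): third position 2-fold.
Four-fold degenerate third positions: 1.

1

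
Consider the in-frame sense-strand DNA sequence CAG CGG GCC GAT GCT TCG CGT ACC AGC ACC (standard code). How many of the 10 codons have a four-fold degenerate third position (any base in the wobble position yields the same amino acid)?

Codon 1 CAG (Gln): third position 2-fold.
Codon 2 CGG (Arg): third position 4-fold.
Codon 3 GCC (Ala): third position 4-fold.
Codon 4 GAT (Asp): third position 2-fold.
Codon 5 GCT (Ala): third position 4-fold.
Codon 6 TCG (Ser): third position 4-fold.
Codon 7 CGT (Arg): third position 4-fold.
Codon 8 ACC (Thr): third position 4-fold.
Codon 9 AGC (Ser): third position 2-fold.
Codon 10 ACC (Thr): third position 4-fold.
Four-fold degenerate third positions: 7.

7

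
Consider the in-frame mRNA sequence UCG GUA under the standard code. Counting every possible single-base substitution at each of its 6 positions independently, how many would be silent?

6

Codon 1 (UCG, Ser): 3 synonymous substitutions.
Codon 2 (GUA, Val): 3 synonymous substitutions.
Total: 3 + 3 = 6.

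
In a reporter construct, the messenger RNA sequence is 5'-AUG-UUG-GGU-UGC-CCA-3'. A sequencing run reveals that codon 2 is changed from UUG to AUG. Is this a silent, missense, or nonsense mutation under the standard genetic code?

missense

Position 4 falls in codon 2: UUG → Leu.
After the substitution the codon is AUG → Met.
Leu ≠ Met, so this is a missense mutation.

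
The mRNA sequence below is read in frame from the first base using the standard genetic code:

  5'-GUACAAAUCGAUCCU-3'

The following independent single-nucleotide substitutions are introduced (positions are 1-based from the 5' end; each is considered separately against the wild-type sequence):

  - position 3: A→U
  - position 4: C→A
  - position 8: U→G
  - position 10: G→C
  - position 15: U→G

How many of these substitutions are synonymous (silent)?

2

Codon 1: GUA (Val) → GUU (Val) — synonymous.
Codon 2: CAA (Gln) → AAA (Lys) — missense.
Codon 3: AUC (Ile) → AGC (Ser) — missense.
Codon 4: GAU (Asp) → CAU (His) — missense.
Codon 5: CCU (Pro) → CCG (Pro) — synonymous.
Synonymous: 2 of 5.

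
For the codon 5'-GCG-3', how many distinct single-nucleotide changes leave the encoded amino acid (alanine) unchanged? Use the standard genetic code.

Position 1: none → 0 synonymous.
Position 2: none → 0 synonymous.
Position 3: GCU, GCC, GCA → 3 synonymous.
Total: 0 + 0 + 3 = 3.

3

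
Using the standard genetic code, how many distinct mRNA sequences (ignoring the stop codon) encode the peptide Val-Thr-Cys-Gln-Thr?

Val: 4 codons.
Thr: 4 codons.
Cys: 2 codons.
Gln: 2 codons.
Thr: 4 codons.
4 × 4 × 2 × 2 × 4 = 256.

256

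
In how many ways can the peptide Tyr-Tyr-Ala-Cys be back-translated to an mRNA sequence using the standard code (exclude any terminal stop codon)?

Tyr: 2 codons.
Tyr: 2 codons.
Ala: 4 codons.
Cys: 2 codons.
2 × 2 × 4 × 2 = 32.

32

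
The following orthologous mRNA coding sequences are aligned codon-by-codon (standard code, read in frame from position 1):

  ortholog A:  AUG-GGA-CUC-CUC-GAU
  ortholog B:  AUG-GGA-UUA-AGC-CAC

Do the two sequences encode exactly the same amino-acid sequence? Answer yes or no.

Codon 1: AUG Met / AUG Met — identical.
Codon 2: GGA Gly / GGA Gly — identical.
Codon 3: CUC Leu / UUA Leu — synonymous.
Codon 4: CUC Leu / AGC Ser — nonsynonymous.
Codon 5: GAU Asp / CAC His — nonsynonymous.
Nonsynonymous differences: 2 → different protein.

no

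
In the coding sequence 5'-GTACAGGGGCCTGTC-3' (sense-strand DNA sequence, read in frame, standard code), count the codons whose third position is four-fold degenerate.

4

Codon 1 GTA (Val): third position 4-fold.
Codon 2 CAG (Gln): third position 2-fold.
Codon 3 GGG (Gly): third position 4-fold.
Codon 4 CCT (Pro): third position 4-fold.
Codon 5 GTC (Val): third position 4-fold.
Four-fold degenerate third positions: 4.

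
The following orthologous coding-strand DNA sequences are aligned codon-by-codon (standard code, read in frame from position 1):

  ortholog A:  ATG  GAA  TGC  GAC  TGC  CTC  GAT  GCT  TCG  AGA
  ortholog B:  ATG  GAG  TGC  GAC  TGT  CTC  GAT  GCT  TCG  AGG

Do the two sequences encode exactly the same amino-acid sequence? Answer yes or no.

yes

Codon 1: ATG Met / ATG Met — identical.
Codon 2: GAA Glu / GAG Glu — synonymous.
Codon 3: TGC Cys / TGC Cys — identical.
Codon 4: GAC Asp / GAC Asp — identical.
Codon 5: TGC Cys / TGT Cys — synonymous.
Codon 6: CTC Leu / CTC Leu — identical.
Codon 7: GAT Asp / GAT Asp — identical.
Codon 8: GCT Ala / GCT Ala — identical.
Codon 9: TCG Ser / TCG Ser — identical.
Codon 10: AGA Arg / AGG Arg — synonymous.
Nonsynonymous differences: 0 → same protein.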